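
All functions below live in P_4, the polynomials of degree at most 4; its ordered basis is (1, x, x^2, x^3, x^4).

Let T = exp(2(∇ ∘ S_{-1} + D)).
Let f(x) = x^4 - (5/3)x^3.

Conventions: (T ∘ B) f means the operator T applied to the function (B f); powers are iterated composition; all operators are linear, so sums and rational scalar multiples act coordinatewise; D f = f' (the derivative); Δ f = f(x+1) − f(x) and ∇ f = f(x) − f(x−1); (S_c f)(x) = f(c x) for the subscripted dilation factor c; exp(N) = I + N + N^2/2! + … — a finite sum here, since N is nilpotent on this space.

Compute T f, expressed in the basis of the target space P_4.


order-1 term: 16x^3 - 12x^2 - 2x + 4/3
order-2 term: -4
the series for exp(2(∇ ∘ S_{-1} + D)) f terminates at order 2
exp(2(∇ ∘ S_{-1} + D)) f = x^4 + (43/3)x^3 - 12x^2 - 2x - 8/3

the image equals g(x) = x^4 + (43/3)x^3 - 12x^2 - 2x - 8/3


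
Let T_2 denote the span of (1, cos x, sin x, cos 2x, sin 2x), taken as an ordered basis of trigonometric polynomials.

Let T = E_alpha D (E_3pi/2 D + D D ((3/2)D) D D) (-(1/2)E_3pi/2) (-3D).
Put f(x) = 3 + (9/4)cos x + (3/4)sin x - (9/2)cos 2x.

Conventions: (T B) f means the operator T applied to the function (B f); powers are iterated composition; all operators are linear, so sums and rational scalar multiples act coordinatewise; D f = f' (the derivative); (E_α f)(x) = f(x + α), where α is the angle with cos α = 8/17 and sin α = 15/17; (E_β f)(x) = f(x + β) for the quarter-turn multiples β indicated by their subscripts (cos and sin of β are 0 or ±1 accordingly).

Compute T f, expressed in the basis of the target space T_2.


D f = (3/4)cos x - (9/4)sin x + 9sin 2x
(-3D) f = -(9/4)cos x + (27/4)sin x - 27sin 2x
E_3pi/2 (-3D) f = -(27/4)cos x - (9/4)sin x + 27sin 2x
(-(1/2)E_3pi/2) (-3D) f = (27/8)cos x + (9/8)sin x - (27/2)sin 2x
D ((-(1/2)E_3pi/2) (-3D)) f = (9/8)cos x - (27/8)sin x - 27cos 2x
E_3pi/2 D ((-(1/2)E_3pi/2) (-3D)) f = (27/8)cos x + (9/8)sin x + 27cos 2x
D ((-(1/2)E_3pi/2) (-3D)) f = (9/8)cos x - (27/8)sin x - 27cos 2x
D D ((-(1/2)E_3pi/2) (-3D)) f = -(27/8)cos x - (9/8)sin x + 54sin 2x
D (D D) ((-(1/2)E_3pi/2) (-3D)) f = -(9/8)cos x + (27/8)sin x + 108cos 2x
((3/2)D) (D D) ((-(1/2)E_3pi/2) (-3D)) f = -(27/16)cos x + (81/16)sin x + 162cos 2x
D ((3/2)D) (D D) ((-(1/2)E_3pi/2) (-3D)) f = (81/16)cos x + (27/16)sin x - 324sin 2x
D D ((3/2)D) (D D) ((-(1/2)E_3pi/2) (-3D)) f = (27/16)cos x - (81/16)sin x - 648cos 2x
(E_3pi/2 D + D D ((3/2)D) D D) ((-(1/2)E_3pi/2) (-3D)) f = (81/16)cos x - (63/16)sin x - 621cos 2x
D (E_3pi/2 D + D D ((3/2)D) D D) ((-(1/2)E_3pi/2) (-3D)) f = -(63/16)cos x - (81/16)sin x + 1242sin 2x
E_alpha D (E_3pi/2 D + D D ((3/2)D) D D) ((-(1/2)E_3pi/2) (-3D)) f = -(1719/272)cos x + (297/272)sin x + (298080/289)cos 2x - (199962/289)sin 2x

g(x) = -(1719/272)cos x + (297/272)sin x + (298080/289)cos 2x - (199962/289)sin 2x


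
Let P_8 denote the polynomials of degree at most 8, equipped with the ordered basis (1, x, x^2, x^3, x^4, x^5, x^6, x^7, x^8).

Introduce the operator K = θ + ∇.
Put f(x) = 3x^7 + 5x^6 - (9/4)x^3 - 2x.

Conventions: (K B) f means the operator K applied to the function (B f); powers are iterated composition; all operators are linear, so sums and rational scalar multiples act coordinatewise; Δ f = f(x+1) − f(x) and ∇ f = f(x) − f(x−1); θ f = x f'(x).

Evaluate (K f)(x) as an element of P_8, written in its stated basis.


θ f = 21x^7 + 30x^6 - (27/4)x^3 - 2x
∇ f = 21x^6 - 33x^5 + 30x^4 - 5x^3 - (75/4)x^2 + (63/4)x - 25/4
(θ + ∇) f = 21x^7 + 51x^6 - 33x^5 + 30x^4 - (47/4)x^3 - (75/4)x^2 + (55/4)x - 25/4

the result is g(x) = 21x^7 + 51x^6 - 33x^5 + 30x^4 - (47/4)x^3 - (75/4)x^2 + (55/4)x - 25/4


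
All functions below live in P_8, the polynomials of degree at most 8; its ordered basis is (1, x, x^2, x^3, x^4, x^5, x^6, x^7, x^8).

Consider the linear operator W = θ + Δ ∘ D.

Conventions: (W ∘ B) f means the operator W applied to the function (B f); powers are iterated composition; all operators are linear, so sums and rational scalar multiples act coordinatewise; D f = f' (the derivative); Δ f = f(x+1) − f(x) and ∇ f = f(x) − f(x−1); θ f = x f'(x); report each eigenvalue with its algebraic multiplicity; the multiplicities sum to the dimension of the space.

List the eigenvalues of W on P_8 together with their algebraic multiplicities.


λ = 0 (multiplicity 1), λ = 1 (multiplicity 1), λ = 2 (multiplicity 1), λ = 3 (multiplicity 1), λ = 4 (multiplicity 1), λ = 5 (multiplicity 1), λ = 6 (multiplicity 1), λ = 7 (multiplicity 1), λ = 8 (multiplicity 1)

image of 1: 0
image of x: x
image of x^2: 2x^2 + 2
image of x^3: 3x^3 + 6x + 3
image of x^4: 4x^4 + 12x^2 + 12x + 4
image of x^5: 5x^5 + 20x^3 + 30x^2 + 20x + 5
image of x^6: 6x^6 + 30x^4 + 60x^3 + 60x^2 + 30x + 6
image of x^7: 7x^7 + 42x^5 + 105x^4 + 140x^3 + 105x^2 + 42x + 7
image of x^8: 8x^8 + 56x^6 + 168x^5 + 280x^4 + 280x^3 + 168x^2 + 56x + 8
the matrix is upper triangular; its diagonal is (0, 1, 2, 3, 4, 5, 6, 7, 8)
for a triangular matrix the eigenvalues are the diagonal entries, with algebraic multiplicity their repetition count


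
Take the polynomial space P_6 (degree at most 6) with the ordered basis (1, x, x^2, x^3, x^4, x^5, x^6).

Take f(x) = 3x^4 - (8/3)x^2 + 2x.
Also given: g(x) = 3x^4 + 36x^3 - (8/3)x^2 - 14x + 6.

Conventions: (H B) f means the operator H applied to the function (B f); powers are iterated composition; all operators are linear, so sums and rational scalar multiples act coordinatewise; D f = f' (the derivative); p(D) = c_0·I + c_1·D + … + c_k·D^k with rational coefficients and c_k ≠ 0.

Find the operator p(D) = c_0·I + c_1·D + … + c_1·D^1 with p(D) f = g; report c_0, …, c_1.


p(D) = I + 3·D, i.e. c_0 = 1, c_1 = 3

D^0 f = 3x^4 - (8/3)x^2 + 2x
D^1 f = 12x^3 - (16/3)x + 2
matching coefficients of g against c_0 f + c_1 Df + … from the top degree down determines the c_i
solution: c_0 = 1, c_1 = 3


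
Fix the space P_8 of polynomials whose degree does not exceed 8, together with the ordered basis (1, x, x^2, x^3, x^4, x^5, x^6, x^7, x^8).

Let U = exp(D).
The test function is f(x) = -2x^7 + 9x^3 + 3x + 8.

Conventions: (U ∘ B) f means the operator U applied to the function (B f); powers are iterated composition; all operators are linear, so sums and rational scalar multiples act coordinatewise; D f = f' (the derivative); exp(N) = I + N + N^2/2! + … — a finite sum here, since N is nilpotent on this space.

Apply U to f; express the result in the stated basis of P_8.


order-1 term: -14x^6 + 27x^2 + 3
order-2 term: -42x^5 + 27x
order-3 term: -70x^4 + 9
order-4 term: -70x^3
order-5 term: -42x^2
order-6 term: -14x
order-7 term: -2
the series for exp(D) f terminates at order 7
exp(D) f = -2x^7 - 14x^6 - 42x^5 - 70x^4 - 61x^3 - 15x^2 + 16x + 18

the image equals g(x) = -2x^7 - 14x^6 - 42x^5 - 70x^4 - 61x^3 - 15x^2 + 16x + 18


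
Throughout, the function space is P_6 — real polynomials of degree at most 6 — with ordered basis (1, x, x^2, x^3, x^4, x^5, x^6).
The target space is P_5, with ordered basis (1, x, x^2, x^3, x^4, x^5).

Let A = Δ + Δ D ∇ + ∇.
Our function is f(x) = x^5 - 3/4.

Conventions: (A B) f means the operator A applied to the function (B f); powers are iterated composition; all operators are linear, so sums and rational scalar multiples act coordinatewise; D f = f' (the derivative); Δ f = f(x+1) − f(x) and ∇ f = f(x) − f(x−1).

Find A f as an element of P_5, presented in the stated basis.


the result is g(x) = 10x^4 + 80x^2 + 12

Δ f = 5x^4 + 10x^3 + 10x^2 + 5x + 1
∇ f = 5x^4 - 10x^3 + 10x^2 - 5x + 1
D ∇ f = 20x^3 - 30x^2 + 20x - 5
Δ D ∇ f = 60x^2 + 10
∇ f = 5x^4 - 10x^3 + 10x^2 - 5x + 1
(Δ + Δ D ∇ + ∇) f = 10x^4 + 80x^2 + 12


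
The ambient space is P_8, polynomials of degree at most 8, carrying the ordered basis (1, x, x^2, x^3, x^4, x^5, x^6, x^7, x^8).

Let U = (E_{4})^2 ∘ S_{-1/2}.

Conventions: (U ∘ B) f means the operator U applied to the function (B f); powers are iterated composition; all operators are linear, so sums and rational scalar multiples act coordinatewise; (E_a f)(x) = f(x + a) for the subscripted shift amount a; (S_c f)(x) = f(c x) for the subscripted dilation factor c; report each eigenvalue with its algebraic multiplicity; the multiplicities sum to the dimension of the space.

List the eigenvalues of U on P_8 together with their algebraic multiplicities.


λ = -1/2 (multiplicity 1), λ = -1/8 (multiplicity 1), λ = -1/32 (multiplicity 1), λ = -1/128 (multiplicity 1), λ = 1/256 (multiplicity 1), λ = 1/64 (multiplicity 1), λ = 1/16 (multiplicity 1), λ = 1/4 (multiplicity 1), λ = 1 (multiplicity 1)

image of 1: 1
image of x: -(1/2)x - 4
image of x^2: (1/4)x^2 + 4x + 16
image of x^3: -(1/8)x^3 - 3x^2 - 24x - 64
image of x^4: (1/16)x^4 + 2x^3 + 24x^2 + 128x + 256
image of x^5: -(1/32)x^5 - (5/4)x^4 - 20x^3 - 160x^2 - 640x - 1024
image of x^6: (1/64)x^6 + (3/4)x^5 + 15x^4 + 160x^3 + 960x^2 + 3072x + 4096
image of x^7: -(1/128)x^7 - (7/16)x^6 - (21/2)x^5 - 140x^4 - 1120x^3 - 5376x^2 - 14336x - 16384
image of x^8: (1/256)x^8 + (1/4)x^7 + 7x^6 + 112x^5 + 1120x^4 + 7168x^3 + 28672x^2 + 65536x + 65536
the matrix is upper triangular; its diagonal is (1, -1/2, 1/4, -1/8, 1/16, -1/32, 1/64, -1/128, 1/256)
for a triangular matrix the eigenvalues are the diagonal entries, with algebraic multiplicity their repetition count


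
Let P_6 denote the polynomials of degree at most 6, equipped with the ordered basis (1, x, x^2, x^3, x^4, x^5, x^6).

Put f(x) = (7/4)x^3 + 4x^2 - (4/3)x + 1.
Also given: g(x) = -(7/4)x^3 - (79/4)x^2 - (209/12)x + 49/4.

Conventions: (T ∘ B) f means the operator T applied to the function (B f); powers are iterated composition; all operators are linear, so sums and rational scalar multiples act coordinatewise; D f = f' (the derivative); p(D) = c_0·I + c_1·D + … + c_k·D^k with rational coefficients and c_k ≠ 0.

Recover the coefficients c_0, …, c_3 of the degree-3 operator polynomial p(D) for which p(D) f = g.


c_0 = -1, c_1 = -3, c_2 = 1/2, c_3 = 1/2

D^0 f = (7/4)x^3 + 4x^2 - (4/3)x + 1
D^1 f = (21/4)x^2 + 8x - 4/3
D^2 f = (21/2)x + 8
D^3 f = 21/2
matching coefficients of g against c_0 f + c_1 Df + … from the top degree down determines the c_i
solution: c_0 = -1, c_1 = -3, c_2 = 1/2, c_3 = 1/2


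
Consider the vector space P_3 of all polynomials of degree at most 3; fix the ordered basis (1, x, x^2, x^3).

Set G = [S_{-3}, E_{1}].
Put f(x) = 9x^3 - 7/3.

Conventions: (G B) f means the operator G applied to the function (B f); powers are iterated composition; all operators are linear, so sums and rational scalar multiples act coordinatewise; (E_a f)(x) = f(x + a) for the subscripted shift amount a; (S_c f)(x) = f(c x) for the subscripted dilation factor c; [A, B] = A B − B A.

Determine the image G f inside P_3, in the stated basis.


the result is g(x) = 972x^2 + 648x + 252

E_{1} f = 9x^3 + 27x^2 + 27x + 20/3
S_{-3} E_{1} f = -243x^3 + 243x^2 - 81x + 20/3
S_{-3} f = -243x^3 - 7/3
E_{1} S_{-3} f = -243x^3 - 729x^2 - 729x - 736/3
[S_{-3}, E_{1}] f = 972x^2 + 648x + 252


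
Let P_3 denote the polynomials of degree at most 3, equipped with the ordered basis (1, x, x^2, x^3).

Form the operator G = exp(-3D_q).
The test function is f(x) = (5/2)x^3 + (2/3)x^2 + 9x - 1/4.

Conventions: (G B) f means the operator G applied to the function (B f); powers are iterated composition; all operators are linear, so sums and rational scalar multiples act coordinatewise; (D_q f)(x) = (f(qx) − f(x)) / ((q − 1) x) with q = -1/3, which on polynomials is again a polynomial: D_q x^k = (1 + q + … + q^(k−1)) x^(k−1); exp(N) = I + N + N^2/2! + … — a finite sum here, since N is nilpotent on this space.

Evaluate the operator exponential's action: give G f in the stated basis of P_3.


order-1 term: -(35/6)x^2 - (4/3)x - 27
order-2 term: (35/6)x + 2
order-3 term: -35/6
the series for exp(-3D_q) f terminates at order 3
exp(-3D_q) f = (5/2)x^3 - (31/6)x^2 + (27/2)x - 373/12

the image equals g(x) = (5/2)x^3 - (31/6)x^2 + (27/2)x - 373/12


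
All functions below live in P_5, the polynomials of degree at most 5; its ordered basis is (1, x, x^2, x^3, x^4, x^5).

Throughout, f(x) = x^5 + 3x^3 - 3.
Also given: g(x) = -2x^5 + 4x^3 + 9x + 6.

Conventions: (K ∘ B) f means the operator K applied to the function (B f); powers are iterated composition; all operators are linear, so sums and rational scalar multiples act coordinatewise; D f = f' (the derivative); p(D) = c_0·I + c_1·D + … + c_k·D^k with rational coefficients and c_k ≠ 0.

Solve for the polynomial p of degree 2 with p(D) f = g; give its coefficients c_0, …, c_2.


D^0 f = x^5 + 3x^3 - 3
D^1 f = 5x^4 + 9x^2
D^2 f = 20x^3 + 18x
matching coefficients of g against c_0 f + c_1 Df + … from the top degree down determines the c_i
solution: c_0 = -2, c_1 = 0, c_2 = 1/2

p(D) = -2·I + (1/2)·D^2, i.e. c_0 = -2, c_1 = 0, c_2 = 1/2


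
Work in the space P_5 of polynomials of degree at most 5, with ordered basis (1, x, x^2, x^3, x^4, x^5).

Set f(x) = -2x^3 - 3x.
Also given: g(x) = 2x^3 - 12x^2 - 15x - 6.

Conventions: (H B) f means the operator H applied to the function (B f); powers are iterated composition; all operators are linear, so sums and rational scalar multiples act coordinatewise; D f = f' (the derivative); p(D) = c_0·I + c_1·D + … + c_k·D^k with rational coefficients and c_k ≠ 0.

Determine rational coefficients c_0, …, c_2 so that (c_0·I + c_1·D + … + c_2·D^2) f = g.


c_0 = -1, c_1 = 2, c_2 = 3/2

D^0 f = -2x^3 - 3x
D^1 f = -6x^2 - 3
D^2 f = -12x
matching coefficients of g against c_0 f + c_1 Df + … from the top degree down determines the c_i
solution: c_0 = -1, c_1 = 2, c_2 = 3/2


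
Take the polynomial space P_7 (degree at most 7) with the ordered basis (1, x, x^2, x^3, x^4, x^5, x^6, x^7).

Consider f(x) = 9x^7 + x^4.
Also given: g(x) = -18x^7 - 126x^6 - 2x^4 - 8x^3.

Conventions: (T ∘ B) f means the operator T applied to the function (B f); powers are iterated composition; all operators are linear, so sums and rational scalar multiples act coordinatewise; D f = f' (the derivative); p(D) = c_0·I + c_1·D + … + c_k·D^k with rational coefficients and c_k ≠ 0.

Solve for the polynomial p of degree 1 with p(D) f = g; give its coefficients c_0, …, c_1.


D^0 f = 9x^7 + x^4
D^1 f = 63x^6 + 4x^3
matching coefficients of g against c_0 f + c_1 Df + … from the top degree down determines the c_i
solution: c_0 = -2, c_1 = -2

p(D) = -2·I − 2·D, i.e. c_0 = -2, c_1 = -2


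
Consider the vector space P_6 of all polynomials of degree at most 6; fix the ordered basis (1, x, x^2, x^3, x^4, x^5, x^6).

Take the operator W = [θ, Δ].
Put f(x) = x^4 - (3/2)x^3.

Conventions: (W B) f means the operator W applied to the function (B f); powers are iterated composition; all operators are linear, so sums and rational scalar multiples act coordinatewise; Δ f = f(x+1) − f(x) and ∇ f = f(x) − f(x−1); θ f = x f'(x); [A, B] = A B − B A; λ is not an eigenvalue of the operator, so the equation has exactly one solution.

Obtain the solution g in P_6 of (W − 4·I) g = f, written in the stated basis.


write g with unknown coordinates in the stated basis and equate coefficients in (W − 4·I) g = f
solving from the highest basis element down gives g = -(1/4)x^4 + (5/8)x^3 + (9/32)x^2 - (21/64)x - 71/256
check: W g = x^3 + (9/8)x^2 - (21/16)x - 71/64
so W g − 4·g = x^4 - (3/2)x^3 = f ✓

g(x) = -(1/4)x^4 + (5/8)x^3 + (9/32)x^2 - (21/64)x - 71/256


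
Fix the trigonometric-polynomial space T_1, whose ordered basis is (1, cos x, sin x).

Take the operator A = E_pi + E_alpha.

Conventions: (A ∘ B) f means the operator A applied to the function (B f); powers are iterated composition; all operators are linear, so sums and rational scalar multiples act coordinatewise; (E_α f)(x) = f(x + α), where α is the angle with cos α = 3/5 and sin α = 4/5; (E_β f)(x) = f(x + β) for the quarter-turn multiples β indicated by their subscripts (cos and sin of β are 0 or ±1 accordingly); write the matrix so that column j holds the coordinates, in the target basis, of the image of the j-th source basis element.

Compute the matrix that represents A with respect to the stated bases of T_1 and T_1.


the matrix is [[2, 0, 0]; [0, -2/5, 4/5]; [0, -4/5, -2/5]] (rows listed top to bottom)

image of 1: 2
image of cos x: -(2/5)cos x - (4/5)sin x
image of sin x: (4/5)cos x - (2/5)sin x
each image's coordinates form column j of the matrix


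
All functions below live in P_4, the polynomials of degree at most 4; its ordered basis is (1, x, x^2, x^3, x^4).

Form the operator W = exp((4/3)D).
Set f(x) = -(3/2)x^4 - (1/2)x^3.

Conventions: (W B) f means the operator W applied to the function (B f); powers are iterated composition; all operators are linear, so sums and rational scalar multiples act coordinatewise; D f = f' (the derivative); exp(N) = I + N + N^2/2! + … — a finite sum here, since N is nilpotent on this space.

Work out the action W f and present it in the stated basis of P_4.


order-1 term: -8x^3 - 2x^2
order-2 term: -16x^2 - (8/3)x
order-3 term: -(128/9)x - 32/27
order-4 term: -128/27
the series for exp((4/3)D) f terminates at order 4
exp((4/3)D) f = -(3/2)x^4 - (17/2)x^3 - 18x^2 - (152/9)x - 160/27

the result is g(x) = -(3/2)x^4 - (17/2)x^3 - 18x^2 - (152/9)x - 160/27


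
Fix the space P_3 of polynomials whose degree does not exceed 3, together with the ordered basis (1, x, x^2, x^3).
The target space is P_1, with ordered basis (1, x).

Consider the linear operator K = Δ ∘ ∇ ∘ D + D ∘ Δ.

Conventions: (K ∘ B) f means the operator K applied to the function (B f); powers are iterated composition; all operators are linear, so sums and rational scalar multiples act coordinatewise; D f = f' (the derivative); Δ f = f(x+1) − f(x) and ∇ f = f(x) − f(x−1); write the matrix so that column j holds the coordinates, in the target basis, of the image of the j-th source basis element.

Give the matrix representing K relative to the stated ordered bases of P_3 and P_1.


image of 1: 0
image of x: 0
image of x^2: 2
image of x^3: 6x + 9
each image's coordinates form column j of the matrix

the matrix is [[0, 0, 2, 9]; [0, 0, 0, 6]] (rows listed top to bottom)


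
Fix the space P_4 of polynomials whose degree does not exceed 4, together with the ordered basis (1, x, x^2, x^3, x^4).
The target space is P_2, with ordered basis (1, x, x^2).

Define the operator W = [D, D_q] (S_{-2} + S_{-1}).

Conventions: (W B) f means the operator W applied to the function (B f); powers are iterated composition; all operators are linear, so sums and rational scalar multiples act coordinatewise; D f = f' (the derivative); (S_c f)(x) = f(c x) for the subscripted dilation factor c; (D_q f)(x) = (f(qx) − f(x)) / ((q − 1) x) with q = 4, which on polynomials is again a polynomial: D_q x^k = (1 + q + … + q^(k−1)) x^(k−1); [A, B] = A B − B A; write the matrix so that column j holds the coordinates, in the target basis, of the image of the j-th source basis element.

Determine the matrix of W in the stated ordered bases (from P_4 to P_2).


image of 1: 0
image of x: 0
image of x^2: 15
image of x^3: -243x
image of x^4: 2907x^2
each image's coordinates form column j of the matrix

the matrix is [[0, 0, 15, 0, 0]; [0, 0, 0, -243, 0]; [0, 0, 0, 0, 2907]] (rows listed top to bottom)


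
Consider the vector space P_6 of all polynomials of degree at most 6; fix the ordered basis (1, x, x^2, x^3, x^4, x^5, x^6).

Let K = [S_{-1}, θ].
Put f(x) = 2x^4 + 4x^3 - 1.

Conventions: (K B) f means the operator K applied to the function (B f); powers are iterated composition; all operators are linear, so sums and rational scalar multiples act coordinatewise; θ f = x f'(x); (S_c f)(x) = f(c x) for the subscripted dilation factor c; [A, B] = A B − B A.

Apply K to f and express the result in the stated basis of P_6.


θ f = 8x^4 + 12x^3
S_{-1} θ f = 8x^4 - 12x^3
S_{-1} f = 2x^4 - 4x^3 - 1
θ S_{-1} f = 8x^4 - 12x^3
[S_{-1}, θ] f = 0

the image equals g(x) = 0


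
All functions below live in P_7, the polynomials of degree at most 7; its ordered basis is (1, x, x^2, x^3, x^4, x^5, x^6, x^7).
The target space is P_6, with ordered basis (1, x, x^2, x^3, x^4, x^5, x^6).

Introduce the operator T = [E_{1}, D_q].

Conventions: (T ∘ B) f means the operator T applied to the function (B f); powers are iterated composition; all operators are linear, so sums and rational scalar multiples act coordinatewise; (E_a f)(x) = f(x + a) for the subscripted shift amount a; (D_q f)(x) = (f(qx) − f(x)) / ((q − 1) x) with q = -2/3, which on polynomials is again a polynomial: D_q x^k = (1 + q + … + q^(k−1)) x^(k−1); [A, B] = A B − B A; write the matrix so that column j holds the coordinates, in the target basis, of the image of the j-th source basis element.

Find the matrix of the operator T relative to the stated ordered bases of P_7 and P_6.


image of 1: 0
image of x: 0
image of x^2: -5/3
image of x^3: (5/9)x - 20/9
image of x^4: -(5/3)x^2 - (5/9)x - 95/27
image of x^5: (25/81)x^3 - (100/27)x^2 - (50/81)x - 350/81
image of x^6: -(325/243)x^4 - (425/243)x^3 - (2450/243)x^2 - (550/243)x - 1325/243
image of x^7: -(5/243)x^5 - (1150/243)x^4 - (3025/729)x^3 - (4300/243)x^2 - (775/243)x - 4640/729
each image's coordinates form column j of the matrix

the matrix is [[0, 0, -5/3, -20/9, -95/27, -350/81, -1325/243, -4640/729]; [0, 0, 0, 5/9, -5/9, -50/81, -550/243, -775/243]; [0, 0, 0, 0, -5/3, -100/27, -2450/243, -4300/243]; [0, 0, 0, 0, 0, 25/81, -425/243, -3025/729]; [0, 0, 0, 0, 0, 0, -325/243, -1150/243]; [0, 0, 0, 0, 0, 0, 0, -5/243]; [0, 0, 0, 0, 0, 0, 0, 0]] (rows listed top to bottom)


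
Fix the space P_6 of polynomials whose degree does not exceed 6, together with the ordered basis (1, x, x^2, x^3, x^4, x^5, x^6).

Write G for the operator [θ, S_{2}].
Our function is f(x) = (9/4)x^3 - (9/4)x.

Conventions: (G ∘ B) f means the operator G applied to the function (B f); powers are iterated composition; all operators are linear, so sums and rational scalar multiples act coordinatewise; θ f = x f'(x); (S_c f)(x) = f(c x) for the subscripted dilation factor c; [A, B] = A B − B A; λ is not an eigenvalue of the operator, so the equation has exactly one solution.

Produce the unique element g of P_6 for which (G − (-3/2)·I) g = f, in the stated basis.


the image equals g(x) = (3/2)x^3 - (3/2)x

write g with unknown coordinates in the stated basis and equate coefficients in (G − (-3/2)·I) g = f
solving from the highest basis element down gives g = (3/2)x^3 - (3/2)x
check: G g = 0
so G g − (-3/2)·g = (9/4)x^3 - (9/4)x = f ✓


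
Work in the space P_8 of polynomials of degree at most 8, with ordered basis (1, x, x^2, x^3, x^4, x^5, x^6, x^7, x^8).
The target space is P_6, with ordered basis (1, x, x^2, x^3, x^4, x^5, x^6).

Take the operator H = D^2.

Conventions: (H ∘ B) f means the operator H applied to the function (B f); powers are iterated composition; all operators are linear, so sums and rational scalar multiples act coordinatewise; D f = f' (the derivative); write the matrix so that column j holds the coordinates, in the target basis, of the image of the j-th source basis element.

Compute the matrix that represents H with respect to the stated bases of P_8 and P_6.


image of 1: 0
image of x: 0
image of x^2: 2
image of x^3: 6x
image of x^4: 12x^2
image of x^5: 20x^3
image of x^6: 30x^4
image of x^7: 42x^5
image of x^8: 56x^6
each image's coordinates form column j of the matrix

the matrix is [[0, 0, 2, 0, 0, 0, 0, 0, 0]; [0, 0, 0, 6, 0, 0, 0, 0, 0]; [0, 0, 0, 0, 12, 0, 0, 0, 0]; [0, 0, 0, 0, 0, 20, 0, 0, 0]; [0, 0, 0, 0, 0, 0, 30, 0, 0]; [0, 0, 0, 0, 0, 0, 0, 42, 0]; [0, 0, 0, 0, 0, 0, 0, 0, 56]] (rows listed top to bottom)


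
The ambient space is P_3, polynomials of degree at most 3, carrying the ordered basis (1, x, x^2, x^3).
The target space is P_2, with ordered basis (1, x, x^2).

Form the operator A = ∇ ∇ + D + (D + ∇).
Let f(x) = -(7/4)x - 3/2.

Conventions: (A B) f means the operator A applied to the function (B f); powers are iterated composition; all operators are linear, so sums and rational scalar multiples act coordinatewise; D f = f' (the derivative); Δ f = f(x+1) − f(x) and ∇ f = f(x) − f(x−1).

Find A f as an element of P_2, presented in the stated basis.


∇ f = -7/4
∇ ∇ f = 0
D f = -7/4
D f = -7/4
∇ f = -7/4
(D + ∇) f = -7/2
(∇ ∇ + D + (D + ∇)) f = -21/4

g(x) = -21/4


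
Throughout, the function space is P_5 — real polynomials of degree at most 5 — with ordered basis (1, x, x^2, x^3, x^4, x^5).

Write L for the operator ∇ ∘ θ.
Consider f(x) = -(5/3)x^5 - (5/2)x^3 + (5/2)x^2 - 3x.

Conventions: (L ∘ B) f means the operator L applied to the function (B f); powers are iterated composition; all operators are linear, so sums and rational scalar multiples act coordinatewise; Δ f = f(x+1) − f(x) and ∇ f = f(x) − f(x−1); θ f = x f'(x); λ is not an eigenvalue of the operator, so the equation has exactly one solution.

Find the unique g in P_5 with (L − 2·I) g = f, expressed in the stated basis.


g(x) = (5/6)x^5 + (125/12)x^4 + (255/4)x^3 + (4355/24)x^2 + (3611/24)x - 1409/48

write g with unknown coordinates in the stated basis and equate coefficients in (L − 2·I) g = f
solving from the highest basis element down gives g = (5/6)x^5 + (125/12)x^4 + (255/4)x^3 + (4355/24)x^2 + (3611/24)x - 1409/48
check: L g = (125/6)x^4 + 125x^3 + (4385/12)x^2 + (3575/12)x - 1409/24
so L g − 2·g = -(5/3)x^5 - (5/2)x^3 + (5/2)x^2 - 3x = f ✓


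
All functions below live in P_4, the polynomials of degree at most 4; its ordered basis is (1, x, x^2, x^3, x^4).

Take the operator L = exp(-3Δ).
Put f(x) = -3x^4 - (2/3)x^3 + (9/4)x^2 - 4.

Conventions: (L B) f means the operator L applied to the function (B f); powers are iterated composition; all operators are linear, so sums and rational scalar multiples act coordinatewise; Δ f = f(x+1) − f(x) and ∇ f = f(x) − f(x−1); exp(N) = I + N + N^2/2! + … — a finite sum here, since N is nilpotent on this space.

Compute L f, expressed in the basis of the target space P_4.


g(x) = -3x^4 + (106/3)x^3 - (399/4)x^2 + (21/2)x + 149/2

order-1 term: 36x^3 + 60x^2 + (57/2)x + 17/4
order-2 term: -162x^2 - 342x - 747/4
order-3 term: 324x + 504
order-4 term: -243
the series for exp(-3Δ) f terminates at order 4
exp(-3Δ) f = -3x^4 + (106/3)x^3 - (399/4)x^2 + (21/2)x + 149/2


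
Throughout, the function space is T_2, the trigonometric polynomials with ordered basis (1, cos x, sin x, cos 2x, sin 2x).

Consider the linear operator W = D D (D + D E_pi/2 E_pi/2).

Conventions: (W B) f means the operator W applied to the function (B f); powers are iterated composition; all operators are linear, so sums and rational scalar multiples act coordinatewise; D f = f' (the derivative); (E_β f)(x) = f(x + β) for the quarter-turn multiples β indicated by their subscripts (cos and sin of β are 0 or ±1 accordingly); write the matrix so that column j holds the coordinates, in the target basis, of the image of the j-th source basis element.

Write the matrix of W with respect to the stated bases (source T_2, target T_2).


the matrix is [[0, 0, 0, 0, 0]; [0, 0, 0, 0, 0]; [0, 0, 0, 0, 0]; [0, 0, 0, 0, -16]; [0, 0, 0, 16, 0]] (rows listed top to bottom)

image of 1: 0
image of cos x: 0
image of sin x: 0
image of cos 2x: 16sin 2x
image of sin 2x: -16cos 2x
each image's coordinates form column j of the matrix


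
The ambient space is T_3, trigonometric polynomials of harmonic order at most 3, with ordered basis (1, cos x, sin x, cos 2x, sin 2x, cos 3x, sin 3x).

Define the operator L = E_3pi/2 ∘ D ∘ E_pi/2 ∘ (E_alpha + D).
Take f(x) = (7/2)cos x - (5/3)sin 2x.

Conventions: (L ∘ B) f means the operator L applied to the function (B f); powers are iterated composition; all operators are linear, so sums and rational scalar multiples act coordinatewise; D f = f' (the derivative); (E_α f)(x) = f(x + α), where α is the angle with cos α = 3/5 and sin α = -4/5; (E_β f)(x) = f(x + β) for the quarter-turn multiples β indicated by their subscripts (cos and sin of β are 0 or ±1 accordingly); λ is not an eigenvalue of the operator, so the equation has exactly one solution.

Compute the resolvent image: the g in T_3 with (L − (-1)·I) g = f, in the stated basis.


g(x) = (14/5)cos x + (21/10)sin x - (70/111)cos 2x + (45/37)sin 2x

write g with unknown coordinates in the stated basis and equate coefficients in (L − (-1)·I) g = f
solving from the highest basis element down gives g = (14/5)cos x + (21/10)sin x - (70/111)cos 2x + (45/37)sin 2x
check: L g = (7/10)cos x - (21/10)sin x + (70/111)cos 2x - (320/111)sin 2x
so L g − (-1)·g = (7/2)cos x - (5/3)sin 2x = f ✓


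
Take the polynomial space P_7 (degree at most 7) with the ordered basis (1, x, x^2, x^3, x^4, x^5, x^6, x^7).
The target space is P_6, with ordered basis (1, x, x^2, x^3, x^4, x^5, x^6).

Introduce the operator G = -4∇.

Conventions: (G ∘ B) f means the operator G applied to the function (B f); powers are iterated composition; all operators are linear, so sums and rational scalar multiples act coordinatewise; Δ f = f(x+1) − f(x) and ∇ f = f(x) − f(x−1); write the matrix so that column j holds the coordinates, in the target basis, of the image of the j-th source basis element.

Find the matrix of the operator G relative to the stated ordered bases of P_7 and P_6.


image of 1: 0
image of x: -4
image of x^2: -8x + 4
image of x^3: -12x^2 + 12x - 4
image of x^4: -16x^3 + 24x^2 - 16x + 4
image of x^5: -20x^4 + 40x^3 - 40x^2 + 20x - 4
image of x^6: -24x^5 + 60x^4 - 80x^3 + 60x^2 - 24x + 4
image of x^7: -28x^6 + 84x^5 - 140x^4 + 140x^3 - 84x^2 + 28x - 4
each image's coordinates form column j of the matrix

the matrix is [[0, -4, 4, -4, 4, -4, 4, -4]; [0, 0, -8, 12, -16, 20, -24, 28]; [0, 0, 0, -12, 24, -40, 60, -84]; [0, 0, 0, 0, -16, 40, -80, 140]; [0, 0, 0, 0, 0, -20, 60, -140]; [0, 0, 0, 0, 0, 0, -24, 84]; [0, 0, 0, 0, 0, 0, 0, -28]] (rows listed top to bottom)


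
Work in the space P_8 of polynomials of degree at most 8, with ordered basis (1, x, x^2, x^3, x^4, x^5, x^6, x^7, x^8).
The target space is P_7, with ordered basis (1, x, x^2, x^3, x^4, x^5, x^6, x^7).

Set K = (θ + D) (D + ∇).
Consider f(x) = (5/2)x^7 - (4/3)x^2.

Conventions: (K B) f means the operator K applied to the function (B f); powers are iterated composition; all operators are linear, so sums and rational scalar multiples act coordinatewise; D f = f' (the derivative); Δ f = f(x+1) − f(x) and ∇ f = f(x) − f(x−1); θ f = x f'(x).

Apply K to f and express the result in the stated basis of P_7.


the result is g(x) = 210x^6 - (105/2)x^5 + (175/2)x^4 + (175/2)x^3 - (315/2)x^2 + (493/6)x - 137/6

D f = (35/2)x^6 - (8/3)x
∇ f = (35/2)x^6 - (105/2)x^5 + (175/2)x^4 - (175/2)x^3 + (105/2)x^2 - (121/6)x + 23/6
(D + ∇) f = 35x^6 - (105/2)x^5 + (175/2)x^4 - (175/2)x^3 + (105/2)x^2 - (137/6)x + 23/6
θ (D + ∇) f = 210x^6 - (525/2)x^5 + 350x^4 - (525/2)x^3 + 105x^2 - (137/6)x
D (D + ∇) f = 210x^5 - (525/2)x^4 + 350x^3 - (525/2)x^2 + 105x - 137/6
(θ + D) (D + ∇) f = 210x^6 - (105/2)x^5 + (175/2)x^4 + (175/2)x^3 - (315/2)x^2 + (493/6)x - 137/6


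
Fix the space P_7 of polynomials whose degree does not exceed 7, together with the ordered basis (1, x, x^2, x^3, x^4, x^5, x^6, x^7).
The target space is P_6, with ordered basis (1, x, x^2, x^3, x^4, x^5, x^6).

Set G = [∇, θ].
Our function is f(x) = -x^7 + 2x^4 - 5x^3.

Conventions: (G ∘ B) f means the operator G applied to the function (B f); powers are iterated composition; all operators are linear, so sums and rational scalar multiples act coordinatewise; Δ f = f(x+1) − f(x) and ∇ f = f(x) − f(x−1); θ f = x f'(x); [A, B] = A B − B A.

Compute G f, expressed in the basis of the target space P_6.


the result is g(x) = -7x^6 + 42x^5 - 105x^4 + 148x^3 - 144x^2 + 96x - 30

θ f = -7x^7 + 8x^4 - 15x^3
∇ θ f = -49x^6 + 147x^5 - 245x^4 + 277x^3 - 240x^2 + 126x - 30
∇ f = -7x^6 + 21x^5 - 35x^4 + 43x^3 - 48x^2 + 30x - 8
θ ∇ f = -42x^6 + 105x^5 - 140x^4 + 129x^3 - 96x^2 + 30x
[∇, θ] f = -7x^6 + 42x^5 - 105x^4 + 148x^3 - 144x^2 + 96x - 30


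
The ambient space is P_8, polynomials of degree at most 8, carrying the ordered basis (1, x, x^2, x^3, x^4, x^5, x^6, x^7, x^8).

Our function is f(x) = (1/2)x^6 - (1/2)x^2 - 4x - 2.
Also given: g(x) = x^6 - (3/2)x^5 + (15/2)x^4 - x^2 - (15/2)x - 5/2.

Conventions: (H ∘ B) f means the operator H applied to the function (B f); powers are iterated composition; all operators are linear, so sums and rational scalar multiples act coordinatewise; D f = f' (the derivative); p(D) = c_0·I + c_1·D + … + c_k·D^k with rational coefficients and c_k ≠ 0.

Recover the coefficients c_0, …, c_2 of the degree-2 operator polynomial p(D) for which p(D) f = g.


D^0 f = (1/2)x^6 - (1/2)x^2 - 4x - 2
D^1 f = 3x^5 - x - 4
D^2 f = 15x^4 - 1
matching coefficients of g against c_0 f + c_1 Df + … from the top degree down determines the c_i
solution: c_0 = 2, c_1 = -1/2, c_2 = 1/2

p(D) = 2·I − (1/2)·D + (1/2)·D^2, i.e. c_0 = 2, c_1 = -1/2, c_2 = 1/2


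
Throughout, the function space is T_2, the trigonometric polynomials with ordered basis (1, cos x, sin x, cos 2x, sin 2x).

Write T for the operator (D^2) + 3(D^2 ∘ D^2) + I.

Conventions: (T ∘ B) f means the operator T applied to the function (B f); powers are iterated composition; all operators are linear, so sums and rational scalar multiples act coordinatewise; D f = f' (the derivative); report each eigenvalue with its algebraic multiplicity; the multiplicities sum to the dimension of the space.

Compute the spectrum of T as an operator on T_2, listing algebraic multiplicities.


image of 1: 1
image of cos x: 3cos x
image of sin x: 3sin x
image of cos 2x: 45cos 2x
image of sin 2x: 45sin 2x
the matrix is diagonal; its diagonal is (1, 3, 3, 45, 45)
for a triangular matrix the eigenvalues are the diagonal entries, with algebraic multiplicity their repetition count

λ = 1 (multiplicity 1), λ = 3 (multiplicity 2), λ = 45 (multiplicity 2)


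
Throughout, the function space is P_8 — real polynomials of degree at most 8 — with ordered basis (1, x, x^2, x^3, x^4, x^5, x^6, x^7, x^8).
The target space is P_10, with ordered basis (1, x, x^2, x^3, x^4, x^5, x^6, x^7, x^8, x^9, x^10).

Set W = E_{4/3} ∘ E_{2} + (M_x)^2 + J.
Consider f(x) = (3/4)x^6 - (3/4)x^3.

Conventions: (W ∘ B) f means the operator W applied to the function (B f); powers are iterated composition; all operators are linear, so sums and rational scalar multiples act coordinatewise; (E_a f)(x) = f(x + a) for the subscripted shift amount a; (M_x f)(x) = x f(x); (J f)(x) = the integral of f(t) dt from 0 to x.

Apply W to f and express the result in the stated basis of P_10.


the result is g(x) = (3/4)x^8 + (3/28)x^7 + (3/4)x^6 + (57/4)x^5 + (1997/16)x^4 + (19973/36)x^3 + (24865/18)x^2 + (49325/27)x + 243250/243

E_{2} f = (3/4)x^6 + 9x^5 + 45x^4 + (477/4)x^3 + (351/2)x^2 + 135x + 42
E_{4/3} E_{2} f = (3/4)x^6 + 15x^5 + 125x^4 + (19973/36)x^3 + (24865/18)x^2 + (49325/27)x + 243250/243
M_x f = (3/4)x^7 - (3/4)x^4
M_x M_x f = (3/4)x^8 - (3/4)x^5
J f = (3/28)x^7 - (3/16)x^4
(E_{4/3} ∘ E_{2} + (M_x)^2 + J) f = (3/4)x^8 + (3/28)x^7 + (3/4)x^6 + (57/4)x^5 + (1997/16)x^4 + (19973/36)x^3 + (24865/18)x^2 + (49325/27)x + 243250/243


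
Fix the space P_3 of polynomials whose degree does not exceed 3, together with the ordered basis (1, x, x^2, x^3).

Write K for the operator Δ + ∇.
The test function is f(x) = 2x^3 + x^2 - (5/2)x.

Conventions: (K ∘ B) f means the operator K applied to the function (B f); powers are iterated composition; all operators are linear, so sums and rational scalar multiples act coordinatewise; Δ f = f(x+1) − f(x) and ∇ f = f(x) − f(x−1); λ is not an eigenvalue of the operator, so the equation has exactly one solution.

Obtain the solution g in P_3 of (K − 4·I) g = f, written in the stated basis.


write g with unknown coordinates in the stated basis and equate coefficients in (K − 4·I) g = f
solving from the highest basis element down gives g = -(1/2)x^3 - x^2 - (3/8)x - 7/16
check: K g = -3x^2 - 4x - 7/4
so K g − 4·g = 2x^3 + x^2 - (5/2)x = f ✓

the result is g(x) = -(1/2)x^3 - x^2 - (3/8)x - 7/16


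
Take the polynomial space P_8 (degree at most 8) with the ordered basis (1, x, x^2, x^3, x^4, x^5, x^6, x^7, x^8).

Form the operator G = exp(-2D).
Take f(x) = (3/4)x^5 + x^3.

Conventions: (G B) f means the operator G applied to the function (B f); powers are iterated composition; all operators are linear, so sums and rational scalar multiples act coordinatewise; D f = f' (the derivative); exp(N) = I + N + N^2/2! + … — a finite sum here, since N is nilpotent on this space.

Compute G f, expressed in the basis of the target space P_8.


order-1 term: -(15/2)x^4 - 6x^2
order-2 term: 30x^3 + 12x
order-3 term: -60x^2 - 8
order-4 term: 60x
order-5 term: -24
the series for exp(-2D) f terminates at order 5
exp(-2D) f = (3/4)x^5 - (15/2)x^4 + 31x^3 - 66x^2 + 72x - 32

the image equals g(x) = (3/4)x^5 - (15/2)x^4 + 31x^3 - 66x^2 + 72x - 32


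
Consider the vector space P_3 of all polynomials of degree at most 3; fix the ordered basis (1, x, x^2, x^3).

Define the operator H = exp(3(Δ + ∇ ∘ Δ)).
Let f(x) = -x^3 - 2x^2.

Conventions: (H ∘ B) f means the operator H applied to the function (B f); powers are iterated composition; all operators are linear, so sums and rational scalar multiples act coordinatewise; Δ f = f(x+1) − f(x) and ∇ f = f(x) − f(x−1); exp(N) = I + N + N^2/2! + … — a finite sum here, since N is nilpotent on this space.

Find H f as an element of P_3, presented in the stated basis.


order-1 term: -9x^2 - 39x - 21
order-2 term: -27x - 99
order-3 term: -27
the series for exp(3(Δ + ∇ ∘ Δ)) f terminates at order 3
exp(3(Δ + ∇ ∘ Δ)) f = -x^3 - 11x^2 - 66x - 147

the result is g(x) = -x^3 - 11x^2 - 66x - 147


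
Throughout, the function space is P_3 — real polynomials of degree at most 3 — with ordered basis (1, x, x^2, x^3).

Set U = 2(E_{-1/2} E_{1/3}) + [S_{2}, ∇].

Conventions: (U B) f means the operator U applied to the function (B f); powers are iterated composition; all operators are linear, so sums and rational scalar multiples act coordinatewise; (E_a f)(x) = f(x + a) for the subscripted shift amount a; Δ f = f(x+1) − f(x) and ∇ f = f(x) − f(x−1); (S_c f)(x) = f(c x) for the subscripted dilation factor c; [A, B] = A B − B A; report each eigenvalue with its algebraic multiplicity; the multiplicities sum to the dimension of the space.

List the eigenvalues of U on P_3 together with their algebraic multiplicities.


image of 1: 2
image of x: 2x - 4/3
image of x^2: 2x^2 - (14/3)x + 55/18
image of x^3: 2x^3 - 13x^2 + (109/6)x - 757/108
the matrix is upper triangular; its diagonal is (2, 2, 2, 2)
for a triangular matrix the eigenvalues are the diagonal entries, with algebraic multiplicity their repetition count

λ = 2 (multiplicity 4)


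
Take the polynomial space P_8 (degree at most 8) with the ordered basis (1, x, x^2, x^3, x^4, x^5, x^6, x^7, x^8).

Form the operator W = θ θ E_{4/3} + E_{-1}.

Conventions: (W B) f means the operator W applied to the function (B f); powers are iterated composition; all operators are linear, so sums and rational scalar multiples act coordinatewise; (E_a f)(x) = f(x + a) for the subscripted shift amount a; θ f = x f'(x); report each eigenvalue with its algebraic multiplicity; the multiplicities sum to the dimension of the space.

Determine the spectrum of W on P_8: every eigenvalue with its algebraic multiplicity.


image of 1: 1
image of x: 2x - 1
image of x^2: 5x^2 + (2/3)x + 1
image of x^3: 10x^3 + 13x^2 + (25/3)x - 1
image of x^4: 17x^4 + 44x^3 + (146/3)x^2 + (148/27)x + 1
image of x^5: 26x^5 + (305/3)x^4 + 170x^3 + (2290/27)x^2 + (1685/81)x - 1
image of x^6: 37x^6 + 194x^5 + (1325/3)x^4 + (1220/3)x^3 + (5525/27)x^2 + (1562/81)x + 1
image of x^7: 50x^7 + 329x^6 + (2863/3)x^5 + (34895/27)x^4 + (9275/9)x^3 + (26971/81)x^2 + (33775/729)x - 1
image of x^8: 65x^8 + (1544/3)x^7 + 1820x^6 + (88088/27)x^5 + (292390/81)x^4 + (55832/27)x^3 + (479164/729)x^2 + (113576/2187)x + 1
the matrix is upper triangular; its diagonal is (1, 2, 5, 10, 17, 26, 37, 50, 65)
for a triangular matrix the eigenvalues are the diagonal entries, with algebraic multiplicity their repetition count

λ = 1 (multiplicity 1), λ = 2 (multiplicity 1), λ = 5 (multiplicity 1), λ = 10 (multiplicity 1), λ = 17 (multiplicity 1), λ = 26 (multiplicity 1), λ = 37 (multiplicity 1), λ = 50 (multiplicity 1), λ = 65 (multiplicity 1)
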